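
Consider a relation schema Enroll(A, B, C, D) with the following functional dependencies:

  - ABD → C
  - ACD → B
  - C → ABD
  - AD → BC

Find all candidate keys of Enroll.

{C}⁺: C→ABD adds A, B, D → {A, B, C, D}.
{A, D}⁺: AD→BC adds B, C → {A, B, C, D}. Minimal: {D}⁺ = {D}; {A}⁺ = {A} — none reach the full schema.

C, AD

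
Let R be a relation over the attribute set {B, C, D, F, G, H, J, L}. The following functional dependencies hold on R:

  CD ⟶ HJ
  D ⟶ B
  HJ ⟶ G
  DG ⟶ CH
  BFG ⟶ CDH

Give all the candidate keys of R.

(B, F, G, L), (C, D, F, L), (D, F, G, L), (B, F, H, J, L), (D, F, H, J, L)

Attributes F, L never appear on any right-hand side, so every candidate key must contain {F, L}.
{F, L}⁺ = {F, L}, which is not all of the schema, so we must add further attributes.
{B, F, G, L}⁺: BFG→CDH adds C, D, H; CD→HJ adds J → {B, C, D, F, G, H, J, L}. Minimal: {F, G, L}⁺ = {F, G, L}; {B, G, L}⁺ = {B, G, L}; {B, F, L}⁺ = {B, F, L}; … — none reach the full schema.
{C, D, F, L}⁺: CD→HJ adds H, J; D→B adds B; HJ→G adds G → {B, C, D, F, G, H, J, L}. Minimal: {D, F, L}⁺ = {B, D, F, L}; {C, F, L}⁺ = {C, F, L}; {C, D, L}⁺ = {B, C, D, G, H, J, L}; … — none reach the full schema.
{D, F, G, L}⁺: D→B adds B; DG→CH adds C, H; CD→HJ adds J → {B, C, D, F, G, H, J, L}. Minimal: {F, G, L}⁺ = {F, G, L}; {D, G, L}⁺ = {B, C, D, G, H, J, L}; {D, F, L}⁺ = {B, D, F, L}; … — none reach the full schema.
{B, F, H, J, L}⁺: HJ→G adds G; BFG→CDH adds C, D → {B, C, D, F, G, H, J, L}. Minimal: {F, H, J, L}⁺ = {F, G, H, J, L}; {B, H, J, L}⁺ = {B, G, H, J, L}; {B, F, J, L}⁺ = {B, F, J, L}; … — none reach the full schema.
{D, F, H, J, L}⁺: D→B adds B; HJ→G adds G; DG→CH adds C → {B, C, D, F, G, H, J, L}. Minimal: {F, H, J, L}⁺ = {F, G, H, J, L}; {D, H, J, L}⁺ = {B, C, D, G, H, J, L}; {D, F, J, L}⁺ = {B, D, F, J, L}; … — none reach the full schema.
Any other superkey contains one of these as a subset, so there are no further candidate keys.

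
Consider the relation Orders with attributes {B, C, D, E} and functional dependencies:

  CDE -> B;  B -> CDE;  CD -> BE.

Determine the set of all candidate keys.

{B}⁺: B→CDE adds C, D, E → {B, C, D, E}.
{C, D}⁺: CD→BE adds B, E → {B, C, D, E}.

{B}, {C, D}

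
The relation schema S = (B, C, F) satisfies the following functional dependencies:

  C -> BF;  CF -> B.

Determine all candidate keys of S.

Attribute C never appears on the right-hand side of any dependency, so C must belong to every candidate key.
{C}⁺ = {B, C, F}, which is all of the schema, so {C} is the only candidate key.

{C}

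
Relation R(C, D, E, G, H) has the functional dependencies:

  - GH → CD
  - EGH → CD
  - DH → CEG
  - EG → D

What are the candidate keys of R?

(D, H), (G, H)

{D, H}⁺: DH→CEG adds C, E, G → {C, D, E, G, H}. Minimal: {H}⁺ = {H}; {D}⁺ = {D} — none reach the full schema.
{G, H}⁺: GH→CD adds C, D; DH→CEG adds E → {C, D, E, G, H}. Minimal: {H}⁺ = {H}; {G}⁺ = {G} — none reach the full schema.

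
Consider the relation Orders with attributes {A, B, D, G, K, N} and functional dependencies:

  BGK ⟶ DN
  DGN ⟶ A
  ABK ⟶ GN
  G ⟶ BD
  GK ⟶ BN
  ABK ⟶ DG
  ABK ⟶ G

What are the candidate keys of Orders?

Attribute K never appears on the right-hand side of any dependency, so K must belong to every candidate key.
{K}⁺ = {K}, which is not all of the schema, so we must add further attributes.
{G, K}⁺: G→BD adds B, D; GK→BN adds N; DGN→A adds A → {A, B, D, G, K, N}.
{A, B, K}⁺: ABK→GN adds G, N; G→BD adds D → {A, B, D, G, K, N}.

GK, ABK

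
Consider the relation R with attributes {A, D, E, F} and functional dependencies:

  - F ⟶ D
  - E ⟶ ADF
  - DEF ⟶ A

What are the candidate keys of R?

Attribute E never appears on the right-hand side of any dependency, so E must belong to every candidate key.
{E}⁺ = {A, D, E, F}, which is all of the schema, so {E} is the only candidate key.

(E)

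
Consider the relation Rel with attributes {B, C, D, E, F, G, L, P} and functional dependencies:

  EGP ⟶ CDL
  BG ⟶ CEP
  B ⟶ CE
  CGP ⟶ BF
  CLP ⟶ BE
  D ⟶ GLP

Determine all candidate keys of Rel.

{B, D}; {B, G}; {C, D}; {D, E}; {C, G, P}; {E, G, P}

{B, D}⁺: B→CE adds C, E; D→GLP adds G, L, P; CGP→BF adds F → {B, C, D, E, F, G, L, P}. Minimal: {D}⁺ = {D, G, L, P}; {B}⁺ = {B, C, E} — none reach the full schema.
{B, G}⁺: BG→CEP adds C, E, P; CGP→BF adds F; EGP→CDL adds D, L → {B, C, D, E, F, G, L, P}. Minimal: {G}⁺ = {G}; {B}⁺ = {B, C, E} — none reach the full schema.
{C, D}⁺: D→GLP adds G, L, P; CGP→BF adds B, F; CLP→BE adds E → {B, C, D, E, F, G, L, P}. Minimal: {D}⁺ = {D, G, L, P}; {C}⁺ = {C} — none reach the full schema.
{D, E}⁺: D→GLP adds G, L, P; EGP→CDL adds C; CGP→BF adds B, F → {B, C, D, E, F, G, L, P}. Minimal: {E}⁺ = {E}; {D}⁺ = {D, G, L, P} — none reach the full schema.
{C, G, P}⁺: CGP→BF adds B, F; BG→CEP adds E; EGP→CDL adds D, L → {B, C, D, E, F, G, L, P}. Minimal: {G, P}⁺ = {G, P}; {C, P}⁺ = {C, P}; {C, G}⁺ = {C, G} — none reach the full schema.
{E, G, P}⁺: EGP→CDL adds C, D, L; CGP→BF adds B, F → {B, C, D, E, F, G, L, P}. Minimal: {G, P}⁺ = {G, P}; {E, P}⁺ = {E, P}; {E, G}⁺ = {E, G} — none reach the full schema.
Any other superkey contains one of these as a subset, so there are no further candidate keys.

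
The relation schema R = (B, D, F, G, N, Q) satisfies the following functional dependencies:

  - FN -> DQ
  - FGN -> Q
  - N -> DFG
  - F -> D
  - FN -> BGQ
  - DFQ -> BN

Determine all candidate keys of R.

{N}⁺: N→DFG adds D, F, G; FN→BGQ adds B, Q → {B, D, F, G, N, Q}.
{F, Q}⁺: F→D adds D; DFQ→BN adds B, N; N→DFG adds G → {B, D, F, G, N, Q}. Minimal: {Q}⁺ = {Q}; {F}⁺ = {D, F} — none reach the full schema.

(N), (F, Q)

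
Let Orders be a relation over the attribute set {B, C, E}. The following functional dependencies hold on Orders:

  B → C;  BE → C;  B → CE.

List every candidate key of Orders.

Attribute B never appears on the right-hand side of any dependency, so B must belong to every candidate key.
{B}⁺ = {B, C, E}, which is all of the schema, so {B} is the only candidate key.

(B)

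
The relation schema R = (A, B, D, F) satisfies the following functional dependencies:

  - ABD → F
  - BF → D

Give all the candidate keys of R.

Attributes A, B never appear on any right-hand side, so every candidate key must contain {A, B}.
{A, B}⁺ = {A, B}, which is not all of the schema, so we must add further attributes.
{A, B, D}⁺: ABD→F adds F → {A, B, D, F}. Minimal: {B, D}⁺ = {B, D}; {A, D}⁺ = {A, D}; {A, B}⁺ = {A, B} — none reach the full schema.
{A, B, F}⁺: BF→D adds D → {A, B, D, F}. Minimal: {B, F}⁺ = {B, D, F}; {A, F}⁺ = {A, F}; {A, B}⁺ = {A, B} — none reach the full schema.
Any other superkey contains one of these as a subset, so there are no further candidate keys.

{A, B, D}, {A, B, F}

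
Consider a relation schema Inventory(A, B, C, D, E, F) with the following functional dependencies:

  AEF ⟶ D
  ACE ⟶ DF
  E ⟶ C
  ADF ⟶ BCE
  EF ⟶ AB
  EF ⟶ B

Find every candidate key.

AE, EF, ADF

{A, E}⁺: E→C adds C; ACE→DF adds D, F; ADF→BCE adds B → {A, B, C, D, E, F}. Minimal: {E}⁺ = {C, E}; {A}⁺ = {A} — none reach the full schema.
{E, F}⁺: E→C adds C; EF→AB adds A, B; AEF→D adds D → {A, B, C, D, E, F}. Minimal: {F}⁺ = {F}; {E}⁺ = {C, E} — none reach the full schema.
{A, D, F}⁺: ADF→BCE adds B, C, E → {A, B, C, D, E, F}. Minimal: {D, F}⁺ = {D, F}; {A, F}⁺ = {A, F}; {A, D}⁺ = {A, D} — none reach the full schema.
Any other superkey contains one of these as a subset, so there are no further candidate keys.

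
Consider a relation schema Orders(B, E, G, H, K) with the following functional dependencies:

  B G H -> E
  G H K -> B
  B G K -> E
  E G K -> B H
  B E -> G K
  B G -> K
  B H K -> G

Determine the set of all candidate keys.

{B, E}, {B, G}, {B, H, K}, {E, G, K}, {G, H, K}

{B, E}⁺: BE→GK adds G, K; EGK→BH adds H → {B, E, G, H, K}. Minimal: {E}⁺ = {E}; {B}⁺ = {B} — none reach the full schema.
{B, G}⁺: BG→K adds K; BGK→E adds E; EGK→BH adds H → {B, E, G, H, K}. Minimal: {G}⁺ = {G}; {B}⁺ = {B} — none reach the full schema.
{B, H, K}⁺: BHK→G adds G; BGH→E adds E → {B, E, G, H, K}. Minimal: {H, K}⁺ = {H, K}; {B, K}⁺ = {B, K}; {B, H}⁺ = {B, H} — none reach the full schema.
{E, G, K}⁺: EGK→BH adds B, H → {B, E, G, H, K}. Minimal: {G, K}⁺ = {G, K}; {E, K}⁺ = {E, K}; {E, G}⁺ = {E, G} — none reach the full schema.
{G, H, K}⁺: GHK→B adds B; BGK→E adds E → {B, E, G, H, K}. Minimal: {H, K}⁺ = {H, K}; {G, K}⁺ = {G, K}; {G, H}⁺ = {G, H} — none reach the full schema.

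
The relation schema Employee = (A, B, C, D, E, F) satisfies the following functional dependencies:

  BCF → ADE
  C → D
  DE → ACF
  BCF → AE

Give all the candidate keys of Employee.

Attribute B never appears on the right-hand side of any dependency, so B must belong to every candidate key.
{B}⁺ = {B}, which is not all of the schema, so we must add further attributes.
{B, C, E}⁺: C→D adds D; DE→ACF adds A, F → {A, B, C, D, E, F}. Minimal: {C, E}⁺ = {A, C, D, E, F}; {B, E}⁺ = {B, E}; {B, C}⁺ = {B, C, D} — none reach the full schema.
{B, C, F}⁺: BCF→ADE adds A, D, E → {A, B, C, D, E, F}. Minimal: {C, F}⁺ = {C, D, F}; {B, F}⁺ = {B, F}; {B, C}⁺ = {B, C, D} — none reach the full schema.
{B, D, E}⁺: DE→ACF adds A, C, F → {A, B, C, D, E, F}. Minimal: {D, E}⁺ = {A, C, D, E, F}; {B, E}⁺ = {B, E}; {B, D}⁺ = {B, D} — none reach the full schema.

{B, C, E}, {B, C, F}, {B, D, E}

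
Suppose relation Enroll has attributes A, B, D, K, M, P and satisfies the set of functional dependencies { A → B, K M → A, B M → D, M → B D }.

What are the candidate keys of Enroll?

Attributes K, M, P never appear on any right-hand side, so every candidate key must contain {K, M, P}.
{K, M, P}⁺ = {A, B, D, K, M, P}, which is all of the schema, so {K, M, P} is the only candidate key.

{K, M, P}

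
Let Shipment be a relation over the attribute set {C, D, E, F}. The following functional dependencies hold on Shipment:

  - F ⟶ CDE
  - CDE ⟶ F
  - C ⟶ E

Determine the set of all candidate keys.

{F}⁺: F→CDE adds C, D, E → {C, D, E, F}.
{C, D}⁺: C→E adds E; CDE→F adds F → {C, D, E, F}.

(F), (C, D)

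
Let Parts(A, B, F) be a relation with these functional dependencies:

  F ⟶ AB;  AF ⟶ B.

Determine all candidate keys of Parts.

{F}

Attribute F never appears on the right-hand side of any dependency, so F must belong to every candidate key.
{F}⁺ = {A, B, F}, which is all of the schema, so {F} is the only candidate key.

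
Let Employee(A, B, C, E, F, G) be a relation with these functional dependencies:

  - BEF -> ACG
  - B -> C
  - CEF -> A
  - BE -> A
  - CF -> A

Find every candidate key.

Attributes B, E, F never appear on any right-hand side, so every candidate key must contain {B, E, F}.
{B, E, F}⁺ = {A, B, C, E, F, G}, which is all of the schema, so {B, E, F} is the only candidate key.

{B, E, F}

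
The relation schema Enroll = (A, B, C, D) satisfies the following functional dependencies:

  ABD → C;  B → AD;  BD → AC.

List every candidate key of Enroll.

B

Attribute B never appears on the right-hand side of any dependency, so B must belong to every candidate key.
{B}⁺ = {A, B, C, D}, which is all of the schema, so {B} is the only candidate key.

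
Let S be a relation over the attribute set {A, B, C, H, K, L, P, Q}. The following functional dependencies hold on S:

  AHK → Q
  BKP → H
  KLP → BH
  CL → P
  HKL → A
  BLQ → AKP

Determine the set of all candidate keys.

CKL, BCLQ

Attributes C, L never appear on any right-hand side, so every candidate key must contain {C, L}.
{C, L}⁺ = {C, L, P}, which is not all of the schema, so we must add further attributes.
{C, K, L}⁺: CL→P adds P; KLP→BH adds B, H; HKL→A adds A; AHK→Q adds Q → {A, B, C, H, K, L, P, Q}. Minimal: {K, L}⁺ = {K, L}; {C, L}⁺ = {C, L, P}; {C, K}⁺ = {C, K} — none reach the full schema.
{B, C, L, Q}⁺: CL→P adds P; BLQ→AKP adds A, K; BKP→H adds H → {A, B, C, H, K, L, P, Q}. Minimal: {C, L, Q}⁺ = {C, L, P, Q}; {B, L, Q}⁺ = {A, B, H, K, L, P, Q}; {B, C, Q}⁺ = {B, C, Q}; … — none reach the full schema.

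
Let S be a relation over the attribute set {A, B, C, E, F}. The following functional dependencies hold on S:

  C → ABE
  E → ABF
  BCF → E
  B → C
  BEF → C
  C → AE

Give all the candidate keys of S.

{B}⁺: B→C adds C; C→AE adds A, E; E→ABF adds F → {A, B, C, E, F}.
{C}⁺: C→ABE adds A, B, E; E→ABF adds F → {A, B, C, E, F}.
{E}⁺: E→ABF adds A, B, F; B→C adds C → {A, B, C, E, F}.
Any other superkey contains one of these as a subset, so there are no further candidate keys.

{B}, {C}, {E}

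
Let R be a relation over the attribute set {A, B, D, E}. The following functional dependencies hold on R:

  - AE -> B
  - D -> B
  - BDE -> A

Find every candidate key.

(D, E)

{D, E}⁺: D→B adds B; BDE→A adds A → {A, B, D, E}.
No other minimal superkey exists.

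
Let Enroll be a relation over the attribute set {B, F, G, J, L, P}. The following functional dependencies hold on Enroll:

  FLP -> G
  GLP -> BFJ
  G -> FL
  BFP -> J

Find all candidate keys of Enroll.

{G, P}⁺: G→FL adds F, L; GLP→BFJ adds B, J → {B, F, G, J, L, P}. Minimal: {P}⁺ = {P}; {G}⁺ = {F, G, L} — none reach the full schema.
{F, L, P}⁺: FLP→G adds G; GLP→BFJ adds B, J → {B, F, G, J, L, P}. Minimal: {L, P}⁺ = {L, P}; {F, P}⁺ = {F, P}; {F, L}⁺ = {F, L} — none reach the full schema.
Any other superkey contains one of these as a subset, so there are no further candidate keys.

{G, P}, {F, L, P}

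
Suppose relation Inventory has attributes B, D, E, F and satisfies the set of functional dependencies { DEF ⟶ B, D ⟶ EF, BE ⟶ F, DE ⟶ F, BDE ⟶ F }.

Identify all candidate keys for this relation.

Attribute D never appears on the right-hand side of any dependency, so D must belong to every candidate key.
{D}⁺ = {B, D, E, F}, which is all of the schema, so {D} is the only candidate key.

D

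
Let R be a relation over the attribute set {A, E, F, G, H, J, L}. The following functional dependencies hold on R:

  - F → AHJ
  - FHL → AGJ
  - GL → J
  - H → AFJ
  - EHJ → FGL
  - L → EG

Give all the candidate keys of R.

EF, EH, FL, HL

{E, F}⁺: F→AHJ adds A, H, J; EHJ→FGL adds G, L → {A, E, F, G, H, J, L}. Minimal: {F}⁺ = {A, F, H, J}; {E}⁺ = {E} — none reach the full schema.
{E, H}⁺: H→AFJ adds A, F, J; EHJ→FGL adds G, L → {A, E, F, G, H, J, L}. Minimal: {H}⁺ = {A, F, H, J}; {E}⁺ = {E} — none reach the full schema.
{F, L}⁺: F→AHJ adds A, H, J; FHL→AGJ adds G; L→EG adds E → {A, E, F, G, H, J, L}. Minimal: {L}⁺ = {E, G, J, L}; {F}⁺ = {A, F, H, J} — none reach the full schema.
{H, L}⁺: H→AFJ adds A, F, J; L→EG adds E, G → {A, E, F, G, H, J, L}. Minimal: {L}⁺ = {E, G, J, L}; {H}⁺ = {A, F, H, J} — none reach the full schema.
Any other superkey contains one of these as a subset, so there are no further candidate keys.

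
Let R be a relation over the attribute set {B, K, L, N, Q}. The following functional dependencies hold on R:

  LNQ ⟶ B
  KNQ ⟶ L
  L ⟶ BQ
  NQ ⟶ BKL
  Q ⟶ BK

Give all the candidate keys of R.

Attribute N never appears on the right-hand side of any dependency, so N must belong to every candidate key.
{N}⁺ = {N}, which is not all of the schema, so we must add further attributes.
{L, N}⁺: L→BQ adds B, Q; NQ→BKL adds K → {B, K, L, N, Q}. Minimal: {N}⁺ = {N}; {L}⁺ = {B, K, L, Q} — none reach the full schema.
{N, Q}⁺: NQ→BKL adds B, K, L → {B, K, L, N, Q}. Minimal: {Q}⁺ = {B, K, Q}; {N}⁺ = {N} — none reach the full schema.
Any other superkey contains one of these as a subset, so there are no further candidate keys.

LN, NQ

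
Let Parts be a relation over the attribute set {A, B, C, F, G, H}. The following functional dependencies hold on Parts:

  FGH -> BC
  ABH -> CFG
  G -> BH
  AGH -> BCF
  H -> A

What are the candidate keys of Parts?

{G}⁺: G→BH adds B, H; H→A adds A; ABH→CFG adds C, F → {A, B, C, F, G, H}.
{B, H}⁺: H→A adds A; ABH→CFG adds C, F, G → {A, B, C, F, G, H}.

(G); (B, H)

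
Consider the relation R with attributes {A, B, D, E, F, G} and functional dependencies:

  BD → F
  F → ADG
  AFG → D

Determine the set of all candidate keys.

{B, D, E}, {B, E, F}

Attributes B, E never appear on any right-hand side, so every candidate key must contain {B, E}.
{B, E}⁺ = {B, E}, which is not all of the schema, so we must add further attributes.
{B, D, E}⁺: BD→F adds F; F→ADG adds A, G → {A, B, D, E, F, G}.
{B, E, F}⁺: F→ADG adds A, D, G → {A, B, D, E, F, G}.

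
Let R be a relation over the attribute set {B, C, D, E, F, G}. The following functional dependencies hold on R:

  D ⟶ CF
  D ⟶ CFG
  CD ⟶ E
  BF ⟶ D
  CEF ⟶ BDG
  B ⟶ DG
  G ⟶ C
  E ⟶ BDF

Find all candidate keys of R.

B; D; E

{B}⁺: B→DG adds D, G; G→C adds C; D→CF adds F; CD→E adds E → {B, C, D, E, F, G}.
{D}⁺: D→CF adds C, F; D→CFG adds G; CD→E adds E; CEF→BDG adds B → {B, C, D, E, F, G}.
{E}⁺: E→BDF adds B, D, F; D→CF adds C; D→CFG adds G → {B, C, D, E, F, G}.
Any other superkey contains one of these as a subset, so there are no further candidate keys.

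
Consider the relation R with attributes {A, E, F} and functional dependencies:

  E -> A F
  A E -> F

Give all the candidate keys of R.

{E}

Attribute E never appears on the right-hand side of any dependency, so E must belong to every candidate key.
{E}⁺ = {A, E, F}, which is all of the schema, so {E} is the only candidate key.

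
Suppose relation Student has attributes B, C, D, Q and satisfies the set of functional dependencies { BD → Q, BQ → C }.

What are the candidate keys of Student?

Attributes B, D never appear on any right-hand side, so every candidate key must contain {B, D}.
{B, D}⁺ = {B, C, D, Q}, which is all of the schema, so {B, D} is the only candidate key.

{B, D}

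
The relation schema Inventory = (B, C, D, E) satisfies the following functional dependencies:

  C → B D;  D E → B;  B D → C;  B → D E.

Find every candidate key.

{B}⁺: B→DE adds D, E; BD→C adds C → {B, C, D, E}.
{C}⁺: C→BD adds B, D; B→DE adds E → {B, C, D, E}.
{D, E}⁺: DE→B adds B; BD→C adds C → {B, C, D, E}. Minimal: {E}⁺ = {E}; {D}⁺ = {D} — none reach the full schema.

B, C, DE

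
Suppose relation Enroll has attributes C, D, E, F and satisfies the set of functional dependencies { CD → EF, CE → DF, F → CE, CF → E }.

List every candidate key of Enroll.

{F}⁺: F→CE adds C, E; CE→DF adds D → {C, D, E, F}.
{C, D}⁺: CD→EF adds E, F → {C, D, E, F}. Minimal: {D}⁺ = {D}; {C}⁺ = {C} — none reach the full schema.
{C, E}⁺: CE→DF adds D, F → {C, D, E, F}. Minimal: {E}⁺ = {E}; {C}⁺ = {C} — none reach the full schema.

(F), (C, D), (C, E)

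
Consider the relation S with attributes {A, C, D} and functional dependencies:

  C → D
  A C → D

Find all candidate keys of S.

AC

Attributes A, C never appear on any right-hand side, so every candidate key must contain {A, C}.
{A, C}⁺ = {A, C, D}, which is all of the schema, so {A, C} is the only candidate key.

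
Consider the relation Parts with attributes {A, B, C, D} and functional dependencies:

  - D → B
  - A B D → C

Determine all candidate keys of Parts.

AD

Attributes A, D never appear on any right-hand side, so every candidate key must contain {A, D}.
{A, D}⁺ = {A, B, C, D}, which is all of the schema, so {A, D} is the only candidate key.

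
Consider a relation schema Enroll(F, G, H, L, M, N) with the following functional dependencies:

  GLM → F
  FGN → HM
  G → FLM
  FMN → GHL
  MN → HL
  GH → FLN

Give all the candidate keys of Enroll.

{G, H}⁺: G→FLM adds F, L, M; GH→FLN adds N → {F, G, H, L, M, N}.
{G, N}⁺: G→FLM adds F, L, M; FMN→GHL adds H → {F, G, H, L, M, N}.
{F, M, N}⁺: FMN→GHL adds G, H, L → {F, G, H, L, M, N}.

{G, H}, {G, N}, {F, M, N}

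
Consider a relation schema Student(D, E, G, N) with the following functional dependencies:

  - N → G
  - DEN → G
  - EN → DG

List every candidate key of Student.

{E, N}⁺: N→G adds G; EN→DG adds D → {D, E, G, N}. Minimal: {N}⁺ = {G, N}; {E}⁺ = {E} — none reach the full schema.

{E, N}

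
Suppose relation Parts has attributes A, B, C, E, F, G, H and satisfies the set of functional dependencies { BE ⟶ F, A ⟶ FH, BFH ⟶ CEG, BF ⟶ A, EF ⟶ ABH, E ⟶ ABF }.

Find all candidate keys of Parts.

(E); (A, B); (B, F)

{E}⁺: E→ABF adds A, B, F; A→FH adds H; BFH→CEG adds C, G → {A, B, C, E, F, G, H}.
{A, B}⁺: A→FH adds F, H; BFH→CEG adds C, E, G → {A, B, C, E, F, G, H}. Minimal: {B}⁺ = {B}; {A}⁺ = {A, F, H} — none reach the full schema.
{B, F}⁺: BF→A adds A; A→FH adds H; BFH→CEG adds C, E, G → {A, B, C, E, F, G, H}. Minimal: {F}⁺ = {F}; {B}⁺ = {B} — none reach the full schema.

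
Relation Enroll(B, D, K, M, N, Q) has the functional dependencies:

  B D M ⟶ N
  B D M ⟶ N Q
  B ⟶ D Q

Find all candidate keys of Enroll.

(B, K, M)

Attributes B, K, M never appear on any right-hand side, so every candidate key must contain {B, K, M}.
{B, K, M}⁺ = {B, D, K, M, N, Q}, which is all of the schema, so {B, K, M} is the only candidate key.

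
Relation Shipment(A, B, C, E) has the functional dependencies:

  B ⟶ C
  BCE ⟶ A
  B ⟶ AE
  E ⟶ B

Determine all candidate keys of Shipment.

{B}⁺: B→C adds C; B→AE adds A, E → {A, B, C, E}.
{E}⁺: E→B adds B; B→C adds C; BCE→A adds A → {A, B, C, E}.
Any other superkey contains one of these as a subset, so there are no further candidate keys.

(B), (E)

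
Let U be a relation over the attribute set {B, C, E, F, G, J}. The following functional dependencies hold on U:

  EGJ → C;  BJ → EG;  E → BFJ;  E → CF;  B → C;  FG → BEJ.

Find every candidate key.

E, BJ, FG

{E}⁺: E→BFJ adds B, F, J; E→CF adds C; BJ→EG adds G → {B, C, E, F, G, J}.
{B, J}⁺: BJ→EG adds E, G; E→BFJ adds F; E→CF adds C → {B, C, E, F, G, J}. Minimal: {J}⁺ = {J}; {B}⁺ = {B, C} — none reach the full schema.
{F, G}⁺: FG→BEJ adds B, E, J; EGJ→C adds C → {B, C, E, F, G, J}. Minimal: {G}⁺ = {G}; {F}⁺ = {F} — none reach the full schema.
Any other superkey contains one of these as a subset, so there are no further candidate keys.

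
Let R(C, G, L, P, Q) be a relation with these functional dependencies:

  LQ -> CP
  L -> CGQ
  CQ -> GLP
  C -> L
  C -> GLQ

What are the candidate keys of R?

{C}⁺: C→L adds L; C→GLQ adds G, Q; LQ→CP adds P → {C, G, L, P, Q}.
{L}⁺: L→CGQ adds C, G, Q; CQ→GLP adds P → {C, G, L, P, Q}.

(C), (L)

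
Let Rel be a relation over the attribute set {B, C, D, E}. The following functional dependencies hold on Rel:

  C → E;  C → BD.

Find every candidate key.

{C}

Attribute C never appears on the right-hand side of any dependency, so C must belong to every candidate key.
{C}⁺ = {B, C, D, E}, which is all of the schema, so {C} is the only candidate key.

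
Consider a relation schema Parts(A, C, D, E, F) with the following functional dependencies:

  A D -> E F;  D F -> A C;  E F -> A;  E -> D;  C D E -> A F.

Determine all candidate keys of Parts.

{A, D}⁺: AD→EF adds E, F; DF→AC adds C → {A, C, D, E, F}. Minimal: {D}⁺ = {D}; {A}⁺ = {A} — none reach the full schema.
{A, E}⁺: E→D adds D; AD→EF adds F; DF→AC adds C → {A, C, D, E, F}. Minimal: {E}⁺ = {D, E}; {A}⁺ = {A} — none reach the full schema.
{C, E}⁺: E→D adds D; CDE→AF adds A, F → {A, C, D, E, F}. Minimal: {E}⁺ = {D, E}; {C}⁺ = {C} — none reach the full schema.
{D, F}⁺: DF→AC adds A, C; AD→EF adds E → {A, C, D, E, F}. Minimal: {F}⁺ = {F}; {D}⁺ = {D} — none reach the full schema.
{E, F}⁺: EF→A adds A; E→D adds D; DF→AC adds C → {A, C, D, E, F}. Minimal: {F}⁺ = {F}; {E}⁺ = {D, E} — none reach the full schema.
Any other superkey contains one of these as a subset, so there are no further candidate keys.

AD, AE, CE, DF, EF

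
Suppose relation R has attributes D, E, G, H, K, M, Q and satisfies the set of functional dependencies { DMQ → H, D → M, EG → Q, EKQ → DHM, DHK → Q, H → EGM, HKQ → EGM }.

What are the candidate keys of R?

Attribute K never appears on the right-hand side of any dependency, so K must belong to every candidate key.
{K}⁺ = {K}, which is not all of the schema, so we must add further attributes.
{H, K}⁺: H→EGM adds E, G, M; EG→Q adds Q; EKQ→DHM adds D → {D, E, G, H, K, M, Q}.
{D, K, Q}⁺: D→M adds M; DMQ→H adds H; H→EGM adds E, G → {D, E, G, H, K, M, Q}.
{E, G, K}⁺: EG→Q adds Q; EKQ→DHM adds D, H, M → {D, E, G, H, K, M, Q}.
{E, K, Q}⁺: EKQ→DHM adds D, H, M; H→EGM adds G → {D, E, G, H, K, M, Q}.

(H, K), (D, K, Q), (E, G, K), (E, K, Q)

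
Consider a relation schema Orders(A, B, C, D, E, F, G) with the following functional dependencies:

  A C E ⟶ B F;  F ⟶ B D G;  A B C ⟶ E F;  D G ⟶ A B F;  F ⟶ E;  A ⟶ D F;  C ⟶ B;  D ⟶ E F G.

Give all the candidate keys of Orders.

Attribute C never appears on the right-hand side of any dependency, so C must belong to every candidate key.
{C}⁺ = {B, C}, which is not all of the schema, so we must add further attributes.
{A, C}⁺: A→DF adds D, F; C→B adds B; D→EFG adds E, G → {A, B, C, D, E, F, G}. Minimal: {C}⁺ = {B, C}; {A}⁺ = {A, B, D, E, F, G} — none reach the full schema.
{C, D}⁺: C→B adds B; D→EFG adds E, F, G; DG→ABF adds A → {A, B, C, D, E, F, G}. Minimal: {D}⁺ = {A, B, D, E, F, G}; {C}⁺ = {B, C} — none reach the full schema.
{C, F}⁺: F→BDG adds B, D, G; DG→ABF adds A; F→E adds E → {A, B, C, D, E, F, G}. Minimal: {F}⁺ = {A, B, D, E, F, G}; {C}⁺ = {B, C} — none reach the full schema.

AC; CD; CF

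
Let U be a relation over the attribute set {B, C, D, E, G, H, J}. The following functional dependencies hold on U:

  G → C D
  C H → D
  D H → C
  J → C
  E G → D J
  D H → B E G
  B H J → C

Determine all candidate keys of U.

CH; DH; GH; HJ

Attribute H never appears on the right-hand side of any dependency, so H must belong to every candidate key.
{H}⁺ = {H}, which is not all of the schema, so we must add further attributes.
{C, H}⁺: CH→D adds D; DH→BEG adds B, E, G; EG→DJ adds J → {B, C, D, E, G, H, J}. Minimal: {H}⁺ = {H}; {C}⁺ = {C} — none reach the full schema.
{D, H}⁺: DH→C adds C; DH→BEG adds B, E, G; EG→DJ adds J → {B, C, D, E, G, H, J}. Minimal: {H}⁺ = {H}; {D}⁺ = {D} — none reach the full schema.
{G, H}⁺: G→CD adds C, D; DH→BEG adds B, E; EG→DJ adds J → {B, C, D, E, G, H, J}. Minimal: {H}⁺ = {H}; {G}⁺ = {C, D, G} — none reach the full schema.
{H, J}⁺: J→C adds C; CH→D adds D; DH→BEG adds B, E, G → {B, C, D, E, G, H, J}. Minimal: {J}⁺ = {C, J}; {H}⁺ = {H} — none reach the full schema.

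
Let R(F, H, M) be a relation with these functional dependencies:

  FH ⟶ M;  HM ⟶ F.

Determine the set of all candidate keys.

(F, H), (H, M)

Attribute H never appears on the right-hand side of any dependency, so H must belong to every candidate key.
{H}⁺ = {H}, which is not all of the schema, so we must add further attributes.
{F, H}⁺: FH→M adds M → {F, H, M}. Minimal: {H}⁺ = {H}; {F}⁺ = {F} — none reach the full schema.
{H, M}⁺: HM→F adds F → {F, H, M}. Minimal: {M}⁺ = {M}; {H}⁺ = {H} — none reach the full schema.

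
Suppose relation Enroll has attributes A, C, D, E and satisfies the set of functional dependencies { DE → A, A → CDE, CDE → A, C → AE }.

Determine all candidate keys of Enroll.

{A}, {C}, {D, E}

{A}⁺: A→CDE adds C, D, E → {A, C, D, E}.
{C}⁺: C→AE adds A, E; A→CDE adds D → {A, C, D, E}.
{D, E}⁺: DE→A adds A; A→CDE adds C → {A, C, D, E}. Minimal: {E}⁺ = {E}; {D}⁺ = {D} — none reach the full schema.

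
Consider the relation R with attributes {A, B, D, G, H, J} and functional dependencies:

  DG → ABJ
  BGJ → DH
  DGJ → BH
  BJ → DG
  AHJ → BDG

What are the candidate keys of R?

{B, J}⁺: BJ→DG adds D, G; DG→ABJ adds A; BGJ→DH adds H → {A, B, D, G, H, J}. Minimal: {J}⁺ = {J}; {B}⁺ = {B} — none reach the full schema.
{D, G}⁺: DG→ABJ adds A, B, J; BGJ→DH adds H → {A, B, D, G, H, J}. Minimal: {G}⁺ = {G}; {D}⁺ = {D} — none reach the full schema.
{A, H, J}⁺: AHJ→BDG adds B, D, G → {A, B, D, G, H, J}. Minimal: {H, J}⁺ = {H, J}; {A, J}⁺ = {A, J}; {A, H}⁺ = {A, H} — none reach the full schema.
Any other superkey contains one of these as a subset, so there are no further candidate keys.

{B, J}; {D, G}; {A, H, J}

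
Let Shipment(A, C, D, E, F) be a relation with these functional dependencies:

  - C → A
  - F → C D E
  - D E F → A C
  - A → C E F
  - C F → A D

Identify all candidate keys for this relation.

(A); (C); (F)

{A}⁺: A→CEF adds C, E, F; CF→AD adds D → {A, C, D, E, F}.
{C}⁺: C→A adds A; A→CEF adds E, F; CF→AD adds D → {A, C, D, E, F}.
{F}⁺: F→CDE adds C, D, E; DEF→AC adds A → {A, C, D, E, F}.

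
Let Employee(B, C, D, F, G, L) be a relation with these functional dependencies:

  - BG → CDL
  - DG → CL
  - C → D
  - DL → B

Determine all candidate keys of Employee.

Attributes F, G never appear on any right-hand side, so every candidate key must contain {F, G}.
{F, G}⁺ = {F, G}, which is not all of the schema, so we must add further attributes.
{B, F, G}⁺: BG→CDL adds C, D, L → {B, C, D, F, G, L}. Minimal: {F, G}⁺ = {F, G}; {B, G}⁺ = {B, C, D, G, L}; {B, F}⁺ = {B, F} — none reach the full schema.
{C, F, G}⁺: C→D adds D; DG→CL adds L; DL→B adds B → {B, C, D, F, G, L}. Minimal: {F, G}⁺ = {F, G}; {C, G}⁺ = {B, C, D, G, L}; {C, F}⁺ = {C, D, F} — none reach the full schema.
{D, F, G}⁺: DG→CL adds C, L; DL→B adds B → {B, C, D, F, G, L}. Minimal: {F, G}⁺ = {F, G}; {D, G}⁺ = {B, C, D, G, L}; {D, F}⁺ = {D, F} — none reach the full schema.
Any other superkey contains one of these as a subset, so there are no further candidate keys.

{B, F, G}, {C, F, G}, {D, F, G}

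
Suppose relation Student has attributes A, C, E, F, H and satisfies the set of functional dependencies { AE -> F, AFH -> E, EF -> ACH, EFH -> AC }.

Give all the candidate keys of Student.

{A, E}, {E, F}, {A, F, H}

{A, E}⁺: AE→F adds F; EF→ACH adds C, H → {A, C, E, F, H}. Minimal: {E}⁺ = {E}; {A}⁺ = {A} — none reach the full schema.
{E, F}⁺: EF→ACH adds A, C, H → {A, C, E, F, H}. Minimal: {F}⁺ = {F}; {E}⁺ = {E} — none reach the full schema.
{A, F, H}⁺: AFH→E adds E; EF→ACH adds C → {A, C, E, F, H}. Minimal: {F, H}⁺ = {F, H}; {A, H}⁺ = {A, H}; {A, F}⁺ = {A, F} — none reach the full schema.
Any other superkey contains one of these as a subset, so there are no further candidate keys.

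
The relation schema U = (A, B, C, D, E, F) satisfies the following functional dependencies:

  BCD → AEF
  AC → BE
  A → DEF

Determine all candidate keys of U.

{A, C}; {B, C, D}

{A, C}⁺: AC→BE adds B, E; A→DEF adds D, F → {A, B, C, D, E, F}. Minimal: {C}⁺ = {C}; {A}⁺ = {A, D, E, F} — none reach the full schema.
{B, C, D}⁺: BCD→AEF adds A, E, F → {A, B, C, D, E, F}. Minimal: {C, D}⁺ = {C, D}; {B, D}⁺ = {B, D}; {B, C}⁺ = {B, C} — none reach the full schema.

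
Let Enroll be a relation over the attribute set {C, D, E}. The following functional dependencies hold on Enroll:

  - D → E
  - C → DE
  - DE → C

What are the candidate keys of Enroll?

{C}⁺: C→DE adds D, E → {C, D, E}.
{D}⁺: D→E adds E; DE→C adds C → {C, D, E}.

{C}, {D}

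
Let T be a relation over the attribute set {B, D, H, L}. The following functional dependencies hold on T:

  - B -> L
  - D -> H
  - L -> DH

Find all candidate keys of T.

B

Attribute B never appears on the right-hand side of any dependency, so B must belong to every candidate key.
{B}⁺ = {B, D, H, L}, which is all of the schema, so {B} is the only candidate key.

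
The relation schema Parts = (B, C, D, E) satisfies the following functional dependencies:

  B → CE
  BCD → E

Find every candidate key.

Attributes B, D never appear on any right-hand side, so every candidate key must contain {B, D}.
{B, D}⁺ = {B, C, D, E}, which is all of the schema, so {B, D} is the only candidate key.

{B, D}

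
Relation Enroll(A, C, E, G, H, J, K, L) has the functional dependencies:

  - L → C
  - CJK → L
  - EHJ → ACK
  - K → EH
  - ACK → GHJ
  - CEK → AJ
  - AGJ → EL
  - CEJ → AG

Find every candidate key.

CK, JK, KL, EHJ, AGHJ

{C, K}⁺: K→EH adds E, H; CEK→AJ adds A, J; CEJ→AG adds G; CJK→L adds L → {A, C, E, G, H, J, K, L}. Minimal: {K}⁺ = {E, H, K}; {C}⁺ = {C} — none reach the full schema.
{J, K}⁺: K→EH adds E, H; EHJ→ACK adds A, C; ACK→GHJ adds G; AGJ→EL adds L → {A, C, E, G, H, J, K, L}. Minimal: {K}⁺ = {E, H, K}; {J}⁺ = {J} — none reach the full schema.
{K, L}⁺: L→C adds C; K→EH adds E, H; CEK→AJ adds A, J; CEJ→AG adds G → {A, C, E, G, H, J, K, L}. Minimal: {L}⁺ = {C, L}; {K}⁺ = {E, H, K} — none reach the full schema.
{E, H, J}⁺: EHJ→ACK adds A, C, K; ACK→GHJ adds G; AGJ→EL adds L → {A, C, E, G, H, J, K, L}. Minimal: {H, J}⁺ = {H, J}; {E, J}⁺ = {E, J}; {E, H}⁺ = {E, H} — none reach the full schema.
{A, G, H, J}⁺: AGJ→EL adds E, L; L→C adds C; EHJ→ACK adds K → {A, C, E, G, H, J, K, L}. Minimal: {G, H, J}⁺ = {G, H, J}; {A, H, J}⁺ = {A, H, J}; {A, G, J}⁺ = {A, C, E, G, J, L}; … — none reach the full schema.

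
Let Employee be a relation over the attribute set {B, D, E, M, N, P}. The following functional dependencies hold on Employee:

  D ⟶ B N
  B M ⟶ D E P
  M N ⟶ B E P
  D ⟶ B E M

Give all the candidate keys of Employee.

{D}⁺: D→BN adds B, N; D→BEM adds E, M; BM→DEP adds P → {B, D, E, M, N, P}.
{B, M}⁺: BM→DEP adds D, E, P; D→BN adds N → {B, D, E, M, N, P}. Minimal: {M}⁺ = {M}; {B}⁺ = {B} — none reach the full schema.
{M, N}⁺: MN→BEP adds B, E, P; BM→DEP adds D → {B, D, E, M, N, P}. Minimal: {N}⁺ = {N}; {M}⁺ = {M} — none reach the full schema.

(D), (B, M), (M, N)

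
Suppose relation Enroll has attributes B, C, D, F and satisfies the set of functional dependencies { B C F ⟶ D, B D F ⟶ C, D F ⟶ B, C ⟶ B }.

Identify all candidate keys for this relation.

Attribute F never appears on the right-hand side of any dependency, so F must belong to every candidate key.
{F}⁺ = {F}, which is not all of the schema, so we must add further attributes.
{C, F}⁺: C→B adds B; BCF→D adds D → {B, C, D, F}. Minimal: {F}⁺ = {F}; {C}⁺ = {B, C} — none reach the full schema.
{D, F}⁺: DF→B adds B; BDF→C adds C → {B, C, D, F}. Minimal: {F}⁺ = {F}; {D}⁺ = {D} — none reach the full schema.
Any other superkey contains one of these as a subset, so there are no further candidate keys.

CF; DF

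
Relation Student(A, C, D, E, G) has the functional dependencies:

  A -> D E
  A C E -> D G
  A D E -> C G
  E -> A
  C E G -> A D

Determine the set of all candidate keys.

{A}⁺: A→DE adds D, E; ADE→CG adds C, G → {A, C, D, E, G}.
{E}⁺: E→A adds A; A→DE adds D; ADE→CG adds C, G → {A, C, D, E, G}.

{A}; {E}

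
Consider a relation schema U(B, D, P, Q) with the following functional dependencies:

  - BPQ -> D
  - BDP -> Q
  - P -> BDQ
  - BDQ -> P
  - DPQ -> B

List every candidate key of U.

{P}, {B, D, Q}

{P}⁺: P→BDQ adds B, D, Q → {B, D, P, Q}.
{B, D, Q}⁺: BDQ→P adds P → {B, D, P, Q}. Minimal: {D, Q}⁺ = {D, Q}; {B, Q}⁺ = {B, Q}; {B, D}⁺ = {B, D} — none reach the full schema.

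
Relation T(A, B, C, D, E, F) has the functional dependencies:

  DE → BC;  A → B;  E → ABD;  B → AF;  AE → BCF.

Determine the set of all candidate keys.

(E)

Attribute E never appears on the right-hand side of any dependency, so E must belong to every candidate key.
{E}⁺ = {A, B, C, D, E, F}, which is all of the schema, so {E} is the only candidate key.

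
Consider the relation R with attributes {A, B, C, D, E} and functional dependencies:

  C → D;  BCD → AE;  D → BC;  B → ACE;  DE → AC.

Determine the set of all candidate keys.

{B}; {C}; {D}

{B}⁺: B→ACE adds A, C, E; C→D adds D → {A, B, C, D, E}.
{C}⁺: C→D adds D; D→BC adds B; B→ACE adds A, E → {A, B, C, D, E}.
{D}⁺: D→BC adds B, C; B→ACE adds A, E → {A, B, C, D, E}.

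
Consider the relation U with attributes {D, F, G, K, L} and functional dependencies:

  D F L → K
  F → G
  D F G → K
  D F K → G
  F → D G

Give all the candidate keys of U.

{F, L}⁺: F→G adds G; F→DG adds D; DFL→K adds K → {D, F, G, K, L}. Minimal: {L}⁺ = {L}; {F}⁺ = {D, F, G, K} — none reach the full schema.

{F, L}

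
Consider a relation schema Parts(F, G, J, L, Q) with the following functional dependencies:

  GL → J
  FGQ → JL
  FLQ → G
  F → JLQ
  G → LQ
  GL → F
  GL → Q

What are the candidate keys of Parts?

(F), (G)

{F}⁺: F→JLQ adds J, L, Q; FLQ→G adds G → {F, G, J, L, Q}.
{G}⁺: G→LQ adds L, Q; GL→F adds F; GL→J adds J → {F, G, J, L, Q}.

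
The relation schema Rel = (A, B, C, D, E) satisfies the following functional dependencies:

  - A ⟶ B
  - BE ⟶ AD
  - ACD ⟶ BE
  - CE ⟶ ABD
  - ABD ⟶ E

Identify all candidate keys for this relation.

{C, E}⁺: CE→ABD adds A, B, D → {A, B, C, D, E}.
{A, C, D}⁺: A→B adds B; ACD→BE adds E → {A, B, C, D, E}.

{C, E}, {A, C, D}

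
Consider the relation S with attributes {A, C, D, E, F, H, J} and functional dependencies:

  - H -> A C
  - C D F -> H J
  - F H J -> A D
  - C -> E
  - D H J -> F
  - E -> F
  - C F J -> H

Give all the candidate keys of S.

(C, D), (C, J), (D, H), (H, J)

{C, D}⁺: C→E adds E; E→F adds F; CDF→HJ adds H, J; FHJ→AD adds A → {A, C, D, E, F, H, J}.
{C, J}⁺: C→E adds E; E→F adds F; CFJ→H adds H; H→AC adds A; FHJ→AD adds D → {A, C, D, E, F, H, J}.
{D, H}⁺: H→AC adds A, C; C→E adds E; E→F adds F; CDF→HJ adds J → {A, C, D, E, F, H, J}.
{H, J}⁺: H→AC adds A, C; C→E adds E; E→F adds F; FHJ→AD adds D → {A, C, D, E, F, H, J}.
Any other superkey contains one of these as a subset, so there are no further candidate keys.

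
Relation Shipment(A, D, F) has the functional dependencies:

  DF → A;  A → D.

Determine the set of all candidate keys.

Attribute F never appears on the right-hand side of any dependency, so F must belong to every candidate key.
{F}⁺ = {F}, which is not all of the schema, so we must add further attributes.
{A, F}⁺: A→D adds D → {A, D, F}. Minimal: {F}⁺ = {F}; {A}⁺ = {A, D} — none reach the full schema.
{D, F}⁺: DF→A adds A → {A, D, F}. Minimal: {F}⁺ = {F}; {D}⁺ = {D} — none reach the full schema.

(A, F), (D, F)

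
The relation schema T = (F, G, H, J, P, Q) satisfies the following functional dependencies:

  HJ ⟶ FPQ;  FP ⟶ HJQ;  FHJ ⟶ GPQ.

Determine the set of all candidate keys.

{F, P}⁺: FP→HJQ adds H, J, Q; FHJ→GPQ adds G → {F, G, H, J, P, Q}. Minimal: {P}⁺ = {P}; {F}⁺ = {F} — none reach the full schema.
{H, J}⁺: HJ→FPQ adds F, P, Q; FHJ→GPQ adds G → {F, G, H, J, P, Q}. Minimal: {J}⁺ = {J}; {H}⁺ = {H} — none reach the full schema.
Any other superkey contains one of these as a subset, so there are no further candidate keys.

FP, HJ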